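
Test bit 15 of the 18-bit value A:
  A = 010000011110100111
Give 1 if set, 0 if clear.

Bit 15 is the 16th from the right.
  010000011110100111
    ^
That bit is 0.

Answer: 0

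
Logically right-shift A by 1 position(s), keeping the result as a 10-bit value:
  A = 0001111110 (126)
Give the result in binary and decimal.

Logical shift right by 1: drop the bottom 1 bit(s), prepend 1 zero(s) on the left.
  0001111110  ->  keep [000111111], discard [0], prepend 0
= 0000111111

Answer: 0000111111 (63)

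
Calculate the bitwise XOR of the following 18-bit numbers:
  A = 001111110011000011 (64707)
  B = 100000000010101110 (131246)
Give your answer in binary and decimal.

Apply ^ to each column (1 where bits differ):
  001111110011000011
^ 100000000010101110
--------------------
  101111110001101101

Answer: 101111110001101101 (195693)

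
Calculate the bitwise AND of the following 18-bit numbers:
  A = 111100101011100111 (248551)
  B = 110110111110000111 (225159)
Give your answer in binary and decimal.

Apply & to each column (1 only where both bits are 1):
  111100101011100111
& 110110111110000111
--------------------
  110100101010000111

Answer: 110100101010000111 (215687)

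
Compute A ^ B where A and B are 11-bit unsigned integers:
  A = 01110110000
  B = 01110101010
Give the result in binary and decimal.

Apply ^ to each column (1 where bits differ):
  01110110000
^ 01110101010
-------------
  00000011010

Answer: 00000011010 (26)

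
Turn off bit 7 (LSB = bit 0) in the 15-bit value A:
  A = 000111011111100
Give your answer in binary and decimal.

Mask = ~(1 << 7) = 111111101111111
Bit 7 of A is 1, so AND-ing with the mask clears it to 0.
  000111011111100
& 111111101111111
-----------------
  000111001111100

Answer: 000111001111100 (3708)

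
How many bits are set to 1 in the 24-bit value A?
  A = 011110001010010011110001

011110001010010011110001
1-bits at positions (from bit 0 = LSB): 0, 4, 5, 6, 7, 10, 13, 15, 19, 20, 21, 22
Count = 12

Answer: 12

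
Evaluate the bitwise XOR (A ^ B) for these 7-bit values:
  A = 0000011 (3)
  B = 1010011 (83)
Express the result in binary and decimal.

Apply ^ to each column (1 where bits differ):
  0000011
^ 1010011
---------
  1010000

Answer: 1010000 (80)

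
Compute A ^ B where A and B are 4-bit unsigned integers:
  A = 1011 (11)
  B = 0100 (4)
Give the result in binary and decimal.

Apply ^ to each column (1 where bits differ):
  1011
^ 0100
------
  1111

Answer: 1111 (15)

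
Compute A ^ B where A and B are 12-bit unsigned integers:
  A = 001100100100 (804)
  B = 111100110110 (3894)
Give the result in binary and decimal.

Apply ^ to each column (1 where bits differ):
  001100100100
^ 111100110110
--------------
  110000010010

Answer: 110000010010 (3090)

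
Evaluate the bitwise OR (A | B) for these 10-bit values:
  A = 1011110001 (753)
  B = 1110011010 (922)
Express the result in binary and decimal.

Apply | to each column (1 where either bit is 1):
  1011110001
| 1110011010
------------
  1111111011

Answer: 1111111011 (1019)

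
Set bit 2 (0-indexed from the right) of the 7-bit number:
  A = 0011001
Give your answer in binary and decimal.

Mask = 1 << 2 = 0000100
Bit 2 of A is 0, so OR-ing with the mask flips it to 1.
  0011001
| 0000100
---------
  0011101

Answer: 0011101 (29)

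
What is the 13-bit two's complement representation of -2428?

1. Binary of +2428:  0100101111100
2. Invert bits:     1011010000011
3. Add 1:           1011010000100

Answer: 1011010000100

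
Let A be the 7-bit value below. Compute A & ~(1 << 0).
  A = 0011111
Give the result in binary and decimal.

Mask = ~(1 << 0) = 1111110
Bit 0 of A is 1, so AND-ing with the mask clears it to 0.
  0011111
& 1111110
---------
  0011110

Answer: 0011110 (30)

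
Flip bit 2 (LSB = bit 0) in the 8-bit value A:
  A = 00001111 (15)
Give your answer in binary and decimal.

Mask = 1 << 2 = 00000100
Bit 2 of A is 1; XOR with the mask flips it to 0.
  00001111
^ 00000100
----------
  00001011

Answer: 00001011 (11)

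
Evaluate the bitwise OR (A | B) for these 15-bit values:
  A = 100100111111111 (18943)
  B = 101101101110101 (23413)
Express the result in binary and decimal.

Apply | to each column (1 where either bit is 1):
  100100111111111
| 101101101110101
-----------------
  101101111111111

Answer: 101101111111111 (23551)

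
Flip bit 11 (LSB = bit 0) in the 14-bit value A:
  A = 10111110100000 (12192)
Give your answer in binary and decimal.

Mask = 1 << 11 = 00100000000000
Bit 11 of A is 1; XOR with the mask flips it to 0.
  10111110100000
^ 00100000000000
----------------
  10011110100000

Answer: 10011110100000 (10144)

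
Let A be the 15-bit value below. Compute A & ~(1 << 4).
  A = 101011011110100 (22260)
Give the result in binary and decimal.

Mask = ~(1 << 4) = 111111111101111
Bit 4 of A is 1, so AND-ing with the mask clears it to 0.
  101011011110100
& 111111111101111
-----------------
  101011011100100

Answer: 101011011100100 (22244)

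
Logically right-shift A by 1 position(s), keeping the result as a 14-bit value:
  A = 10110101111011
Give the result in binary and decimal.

Logical shift right by 1: drop the bottom 1 bit(s), prepend 1 zero(s) on the left.
  10110101111011  ->  keep [1011010111101], discard [1], prepend 0
= 01011010111101

Answer: 01011010111101 (5821)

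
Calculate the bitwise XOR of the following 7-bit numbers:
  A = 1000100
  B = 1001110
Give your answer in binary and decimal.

Apply ^ to each column (1 where bits differ):
  1000100
^ 1001110
---------
  0001010

Answer: 0001010 (10)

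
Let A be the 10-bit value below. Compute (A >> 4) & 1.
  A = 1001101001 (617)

Bit 4 is the 5th from the right.
  1001101001
       ^
That bit is 0.

Answer: 0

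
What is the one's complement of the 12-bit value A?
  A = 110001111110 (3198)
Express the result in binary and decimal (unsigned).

Flip each bit (0->1, 1->0):
  110001111110
  001110000001

Answer: 001110000001 (897)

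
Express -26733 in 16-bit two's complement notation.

1. Binary of +26733:  0110100001101101
2. Invert bits:     1001011110010010
3. Add 1:           1001011110010011

Answer: 1001011110010011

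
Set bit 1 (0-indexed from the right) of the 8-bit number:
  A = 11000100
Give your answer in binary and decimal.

Mask = 1 << 1 = 00000010
Bit 1 of A is 0, so OR-ing with the mask flips it to 1.
  11000100
| 00000010
----------
  11000110

Answer: 11000110 (198)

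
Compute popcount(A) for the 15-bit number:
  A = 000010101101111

000010101101111
1-bits at positions (from bit 0 = LSB): 0, 1, 2, 3, 5, 6, 8, 10
Count = 8

Answer: 8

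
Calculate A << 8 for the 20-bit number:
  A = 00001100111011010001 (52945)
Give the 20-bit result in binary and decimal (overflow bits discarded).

Shift left by 8: drop the top 8 bit(s), append 8 zero(s) on the right.
  00001100111011010001  ->  discard [00001100], keep [111011010001], append 00000000
= 11101101000100000000

Answer: 11101101000100000000 (971008)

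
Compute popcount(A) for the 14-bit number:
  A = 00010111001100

00010111001100
1-bits at positions (from bit 0 = LSB): 2, 3, 6, 7, 8, 10
Count = 6

Answer: 6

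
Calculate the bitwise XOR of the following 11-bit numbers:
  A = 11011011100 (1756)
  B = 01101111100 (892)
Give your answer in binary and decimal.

Apply ^ to each column (1 where bits differ):
  11011011100
^ 01101111100
-------------
  10110100000

Answer: 10110100000 (1440)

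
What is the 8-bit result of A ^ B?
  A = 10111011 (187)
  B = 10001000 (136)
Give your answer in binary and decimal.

Apply ^ to each column (1 where bits differ):
  10111011
^ 10001000
----------
  00110011

Answer: 00110011 (51)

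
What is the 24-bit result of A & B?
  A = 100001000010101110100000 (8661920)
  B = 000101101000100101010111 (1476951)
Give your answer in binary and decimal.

Apply & to each column (1 only where both bits are 1):
  100001000010101110100000
& 000101101000100101010111
--------------------------
  000001000000100100000000

Answer: 000001000000100100000000 (264448)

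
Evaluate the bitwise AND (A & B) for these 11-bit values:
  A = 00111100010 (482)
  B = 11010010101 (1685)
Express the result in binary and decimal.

Apply & to each column (1 only where both bits are 1):
  00111100010
& 11010010101
-------------
  00010000000

Answer: 00010000000 (128)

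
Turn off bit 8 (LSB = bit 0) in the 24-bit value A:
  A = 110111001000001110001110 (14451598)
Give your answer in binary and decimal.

Mask = ~(1 << 8) = 111111111111111011111111
Bit 8 of A is 1, so AND-ing with the mask clears it to 0.
  110111001000001110001110
& 111111111111111011111111
--------------------------
  110111001000001010001110

Answer: 110111001000001010001110 (14451342)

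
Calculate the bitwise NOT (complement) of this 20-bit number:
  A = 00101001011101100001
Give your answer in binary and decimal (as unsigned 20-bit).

Flip each bit (0->1, 1->0):
  00101001011101100001
  11010110100010011110

Answer: 11010110100010011110 (878750)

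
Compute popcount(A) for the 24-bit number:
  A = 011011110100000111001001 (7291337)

011011110100000111001001
1-bits at positions (from bit 0 = LSB): 0, 3, 6, 7, 8, 14, 16, 17, 18, 19, 21, 22
Count = 12

Answer: 12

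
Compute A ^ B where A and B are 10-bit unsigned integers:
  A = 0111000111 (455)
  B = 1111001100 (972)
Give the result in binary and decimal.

Apply ^ to each column (1 where bits differ):
  0111000111
^ 1111001100
------------
  1000001011

Answer: 1000001011 (523)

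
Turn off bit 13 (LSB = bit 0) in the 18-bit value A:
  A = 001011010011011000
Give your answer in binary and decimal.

Mask = ~(1 << 13) = 111101111111111111
Bit 13 of A is 1, so AND-ing with the mask clears it to 0.
  001011010011011000
& 111101111111111111
--------------------
  001001010011011000

Answer: 001001010011011000 (38104)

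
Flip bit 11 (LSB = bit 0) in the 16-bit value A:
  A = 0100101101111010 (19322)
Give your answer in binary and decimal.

Mask = 1 << 11 = 0000100000000000
Bit 11 of A is 1; XOR with the mask flips it to 0.
  0100101101111010
^ 0000100000000000
------------------
  0100001101111010

Answer: 0100001101111010 (17274)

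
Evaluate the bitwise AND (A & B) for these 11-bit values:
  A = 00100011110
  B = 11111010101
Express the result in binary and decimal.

Apply & to each column (1 only where both bits are 1):
  00100011110
& 11111010101
-------------
  00100010100

Answer: 00100010100 (276)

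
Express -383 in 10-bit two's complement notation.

1. Binary of +383:  0101111111
2. Invert bits:     1010000000
3. Add 1:           1010000001

Answer: 1010000001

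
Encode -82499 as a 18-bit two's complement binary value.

1. Binary of +82499:  010100001001000011
2. Invert bits:     101011110110111100
3. Add 1:           101011110110111101

Answer: 101011110110111101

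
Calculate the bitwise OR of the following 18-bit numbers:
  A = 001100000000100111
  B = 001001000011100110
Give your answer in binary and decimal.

Apply | to each column (1 where either bit is 1):
  001100000000100111
| 001001000011100110
--------------------
  001101000011100111

Answer: 001101000011100111 (53479)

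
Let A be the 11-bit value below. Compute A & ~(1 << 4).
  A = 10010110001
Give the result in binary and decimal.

Mask = ~(1 << 4) = 11111101111
Bit 4 of A is 1, so AND-ing with the mask clears it to 0.
  10010110001
& 11111101111
-------------
  10010100001

Answer: 10010100001 (1185)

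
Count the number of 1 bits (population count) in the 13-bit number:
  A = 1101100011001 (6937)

1101100011001
1-bits at positions (from bit 0 = LSB): 0, 3, 4, 8, 9, 11, 12
Count = 7

Answer: 7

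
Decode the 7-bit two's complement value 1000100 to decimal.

MSB is 1, so the value is negative. Find the magnitude:
1. Invert bits:  0111011
2. Add 1:        0111100  = 60
3. Apply sign:   -60

Answer: -60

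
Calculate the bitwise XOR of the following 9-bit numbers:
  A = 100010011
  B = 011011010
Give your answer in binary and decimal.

Apply ^ to each column (1 where bits differ):
  100010011
^ 011011010
-----------
  111001001

Answer: 111001001 (457)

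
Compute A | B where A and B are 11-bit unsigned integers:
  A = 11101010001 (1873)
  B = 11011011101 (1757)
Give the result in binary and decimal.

Apply | to each column (1 where either bit is 1):
  11101010001
| 11011011101
-------------
  11111011101

Answer: 11111011101 (2013)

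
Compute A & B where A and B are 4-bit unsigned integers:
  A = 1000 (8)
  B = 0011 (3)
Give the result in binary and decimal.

Apply & to each column (1 only where both bits are 1):
  1000
& 0011
------
  0000

Answer: 0000 (0)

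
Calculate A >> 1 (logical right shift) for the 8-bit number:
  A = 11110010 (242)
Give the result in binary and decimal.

Logical shift right by 1: drop the bottom 1 bit(s), prepend 1 zero(s) on the left.
  11110010  ->  keep [1111001], discard [0], prepend 0
= 01111001

Answer: 01111001 (121)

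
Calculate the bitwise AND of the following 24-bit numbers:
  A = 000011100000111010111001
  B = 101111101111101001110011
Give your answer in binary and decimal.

Apply & to each column (1 only where both bits are 1):
  000011100000111010111001
& 101111101111101001110011
--------------------------
  000011100000101000110001

Answer: 000011100000101000110001 (920113)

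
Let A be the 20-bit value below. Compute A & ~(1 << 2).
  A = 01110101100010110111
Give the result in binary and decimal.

Mask = ~(1 << 2) = 11111111111111111011
Bit 2 of A is 1, so AND-ing with the mask clears it to 0.
  01110101100010110111
& 11111111111111111011
----------------------
  01110101100010110011

Answer: 01110101100010110011 (481459)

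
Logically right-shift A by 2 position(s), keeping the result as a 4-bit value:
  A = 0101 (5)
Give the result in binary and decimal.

Logical shift right by 2: drop the bottom 2 bit(s), prepend 2 zero(s) on the left.
  0101  ->  keep [01], discard [01], prepend 00
= 0001

Answer: 0001 (1)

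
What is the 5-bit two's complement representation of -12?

1. Binary of +12:  01100
2. Invert bits:     10011
3. Add 1:           10100

Answer: 10100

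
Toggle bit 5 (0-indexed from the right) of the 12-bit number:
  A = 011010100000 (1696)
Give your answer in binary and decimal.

Mask = 1 << 5 = 000000100000
Bit 5 of A is 1; XOR with the mask flips it to 0.
  011010100000
^ 000000100000
--------------
  011010000000

Answer: 011010000000 (1664)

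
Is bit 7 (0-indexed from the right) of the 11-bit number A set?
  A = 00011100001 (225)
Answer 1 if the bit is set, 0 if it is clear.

Bit 7 is the 8th from the right.
  00011100001
     ^
That bit is 1.

Answer: 1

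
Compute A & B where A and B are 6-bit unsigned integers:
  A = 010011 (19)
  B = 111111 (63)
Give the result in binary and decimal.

Apply & to each column (1 only where both bits are 1):
  010011
& 111111
--------
  010011

Answer: 010011 (19)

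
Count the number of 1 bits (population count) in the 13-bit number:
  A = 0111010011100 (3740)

0111010011100
1-bits at positions (from bit 0 = LSB): 2, 3, 4, 7, 9, 10, 11
Count = 7

Answer: 7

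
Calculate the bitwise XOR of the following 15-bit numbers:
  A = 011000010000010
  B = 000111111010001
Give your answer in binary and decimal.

Apply ^ to each column (1 where bits differ):
  011000010000010
^ 000111111010001
-----------------
  011111101010011

Answer: 011111101010011 (16211)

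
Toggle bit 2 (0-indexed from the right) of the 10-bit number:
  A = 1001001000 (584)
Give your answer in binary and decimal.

Mask = 1 << 2 = 0000000100
Bit 2 of A is 0; XOR with the mask flips it to 1.
  1001001000
^ 0000000100
------------
  1001001100

Answer: 1001001100 (588)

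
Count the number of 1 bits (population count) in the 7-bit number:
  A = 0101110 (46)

0101110
1-bits at positions (from bit 0 = LSB): 1, 2, 3, 5
Count = 4

Answer: 4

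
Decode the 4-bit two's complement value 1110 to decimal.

MSB is 1, so the value is negative. Find the magnitude:
1. Invert bits:  0001
2. Add 1:        0010  = 2
3. Apply sign:   -2

Answer: -2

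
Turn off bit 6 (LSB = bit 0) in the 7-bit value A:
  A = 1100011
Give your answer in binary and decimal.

Mask = ~(1 << 6) = 0111111
Bit 6 of A is 1, so AND-ing with the mask clears it to 0.
  1100011
& 0111111
---------
  0100011

Answer: 0100011 (35)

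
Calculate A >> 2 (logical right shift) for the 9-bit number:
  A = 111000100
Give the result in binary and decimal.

Logical shift right by 2: drop the bottom 2 bit(s), prepend 2 zero(s) on the left.
  111000100  ->  keep [1110001], discard [00], prepend 00
= 001110001

Answer: 001110001 (113)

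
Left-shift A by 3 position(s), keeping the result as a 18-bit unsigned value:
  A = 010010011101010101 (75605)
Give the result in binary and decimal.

Shift left by 3: drop the top 3 bit(s), append 3 zero(s) on the right.
  010010011101010101  ->  discard [010], keep [010011101010101], append 000
= 010011101010101000

Answer: 010011101010101000 (80552)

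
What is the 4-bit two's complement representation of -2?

1. Binary of +2:  0010
2. Invert bits:     1101
3. Add 1:           1110

Answer: 1110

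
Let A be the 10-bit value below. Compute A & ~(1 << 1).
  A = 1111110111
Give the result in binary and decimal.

Mask = ~(1 << 1) = 1111111101
Bit 1 of A is 1, so AND-ing with the mask clears it to 0.
  1111110111
& 1111111101
------------
  1111110101

Answer: 1111110101 (1013)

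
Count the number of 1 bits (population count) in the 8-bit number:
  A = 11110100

11110100
1-bits at positions (from bit 0 = LSB): 2, 4, 5, 6, 7
Count = 5

Answer: 5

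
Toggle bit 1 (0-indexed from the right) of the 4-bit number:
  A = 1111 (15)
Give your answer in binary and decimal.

Mask = 1 << 1 = 0010
Bit 1 of A is 1; XOR with the mask flips it to 0.
  1111
^ 0010
------
  1101

Answer: 1101 (13)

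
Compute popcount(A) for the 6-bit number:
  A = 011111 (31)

011111
1-bits at positions (from bit 0 = LSB): 0, 1, 2, 3, 4
Count = 5

Answer: 5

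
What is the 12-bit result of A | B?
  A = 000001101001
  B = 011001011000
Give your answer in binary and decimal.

Apply | to each column (1 where either bit is 1):
  000001101001
| 011001011000
--------------
  011001111001

Answer: 011001111001 (1657)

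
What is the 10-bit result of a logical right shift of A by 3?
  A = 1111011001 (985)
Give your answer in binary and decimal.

Logical shift right by 3: drop the bottom 3 bit(s), prepend 3 zero(s) on the left.
  1111011001  ->  keep [1111011], discard [001], prepend 000
= 0001111011

Answer: 0001111011 (123)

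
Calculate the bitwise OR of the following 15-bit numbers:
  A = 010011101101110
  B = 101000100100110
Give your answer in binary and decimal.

Apply | to each column (1 where either bit is 1):
  010011101101110
| 101000100100110
-----------------
  111011101101110

Answer: 111011101101110 (30574)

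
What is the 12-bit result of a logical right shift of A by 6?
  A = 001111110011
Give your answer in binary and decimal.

Logical shift right by 6: drop the bottom 6 bit(s), prepend 6 zero(s) on the left.
  001111110011  ->  keep [001111], discard [110011], prepend 000000
= 000000001111

Answer: 000000001111 (15)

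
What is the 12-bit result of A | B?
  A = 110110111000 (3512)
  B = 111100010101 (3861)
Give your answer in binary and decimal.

Apply | to each column (1 where either bit is 1):
  110110111000
| 111100010101
--------------
  111110111101

Answer: 111110111101 (4029)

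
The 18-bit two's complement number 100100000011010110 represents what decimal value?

MSB is 1, so the value is negative. Find the magnitude:
1. Invert bits:  011011111100101001
2. Add 1:        011011111100101010  = 114474
3. Apply sign:   -114474

Answer: -114474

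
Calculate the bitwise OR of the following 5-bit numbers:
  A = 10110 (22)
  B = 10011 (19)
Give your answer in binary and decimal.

Apply | to each column (1 where either bit is 1):
  10110
| 10011
-------
  10111

Answer: 10111 (23)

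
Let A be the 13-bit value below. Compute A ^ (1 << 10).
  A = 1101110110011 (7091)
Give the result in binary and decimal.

Mask = 1 << 10 = 0010000000000
Bit 10 of A is 0; XOR with the mask flips it to 1.
  1101110110011
^ 0010000000000
---------------
  1111110110011

Answer: 1111110110011 (8115)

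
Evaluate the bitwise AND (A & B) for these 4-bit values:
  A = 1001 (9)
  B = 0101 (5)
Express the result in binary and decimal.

Apply & to each column (1 only where both bits are 1):
  1001
& 0101
------
  0001

Answer: 0001 (1)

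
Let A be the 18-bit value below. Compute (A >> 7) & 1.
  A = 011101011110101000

Bit 7 is the 8th from the right.
  011101011110101000
            ^
That bit is 1.

Answer: 1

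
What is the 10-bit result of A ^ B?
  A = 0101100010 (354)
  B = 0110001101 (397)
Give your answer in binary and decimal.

Apply ^ to each column (1 where bits differ):
  0101100010
^ 0110001101
------------
  0011101111

Answer: 0011101111 (239)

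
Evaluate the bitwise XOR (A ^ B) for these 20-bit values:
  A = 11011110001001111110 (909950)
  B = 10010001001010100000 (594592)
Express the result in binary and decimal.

Apply ^ to each column (1 where bits differ):
  11011110001001111110
^ 10010001001010100000
----------------------
  01001111000011011110

Answer: 01001111000011011110 (323806)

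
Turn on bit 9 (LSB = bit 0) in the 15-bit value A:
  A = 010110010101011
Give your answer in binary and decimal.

Mask = 1 << 9 = 000001000000000
Bit 9 of A is 0, so OR-ing with the mask flips it to 1.
  010110010101011
| 000001000000000
-----------------
  010111010101011

Answer: 010111010101011 (11947)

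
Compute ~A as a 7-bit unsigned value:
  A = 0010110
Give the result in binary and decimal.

Flip each bit (0->1, 1->0):
  0010110
  1101001

Answer: 1101001 (105)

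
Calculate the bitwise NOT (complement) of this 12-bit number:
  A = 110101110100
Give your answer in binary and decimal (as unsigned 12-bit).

Flip each bit (0->1, 1->0):
  110101110100
  001010001011

Answer: 001010001011 (651)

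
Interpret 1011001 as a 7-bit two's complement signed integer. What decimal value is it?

MSB is 1, so the value is negative. Find the magnitude:
1. Invert bits:  0100110
2. Add 1:        0100111  = 39
3. Apply sign:   -39

Answer: -39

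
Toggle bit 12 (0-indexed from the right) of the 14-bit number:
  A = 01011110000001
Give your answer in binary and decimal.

Mask = 1 << 12 = 01000000000000
Bit 12 of A is 1; XOR with the mask flips it to 0.
  01011110000001
^ 01000000000000
----------------
  00011110000001

Answer: 00011110000001 (1921)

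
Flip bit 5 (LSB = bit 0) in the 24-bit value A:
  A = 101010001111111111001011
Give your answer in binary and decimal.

Mask = 1 << 5 = 000000000000000000100000
Bit 5 of A is 0; XOR with the mask flips it to 1.
  101010001111111111001011
^ 000000000000000000100000
--------------------------
  101010001111111111101011

Answer: 101010001111111111101011 (11075563)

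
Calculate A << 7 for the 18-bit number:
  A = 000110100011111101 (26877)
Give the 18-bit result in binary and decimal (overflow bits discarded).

Shift left by 7: drop the top 7 bit(s), append 7 zero(s) on the right.
  000110100011111101  ->  discard [0001101], keep [00011111101], append 0000000
= 000111111010000000

Answer: 000111111010000000 (32384)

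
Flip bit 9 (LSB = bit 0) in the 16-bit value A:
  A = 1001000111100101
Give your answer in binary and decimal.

Mask = 1 << 9 = 0000001000000000
Bit 9 of A is 0; XOR with the mask flips it to 1.
  1001000111100101
^ 0000001000000000
------------------
  1001001111100101

Answer: 1001001111100101 (37861)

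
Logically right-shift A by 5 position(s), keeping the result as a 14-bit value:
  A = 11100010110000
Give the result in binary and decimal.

Logical shift right by 5: drop the bottom 5 bit(s), prepend 5 zero(s) on the left.
  11100010110000  ->  keep [111000101], discard [10000], prepend 00000
= 00000111000101

Answer: 00000111000101 (453)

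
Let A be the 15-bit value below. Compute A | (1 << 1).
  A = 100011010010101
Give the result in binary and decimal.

Mask = 1 << 1 = 000000000000010
Bit 1 of A is 0, so OR-ing with the mask flips it to 1.
  100011010010101
| 000000000000010
-----------------
  100011010010111

Answer: 100011010010111 (18071)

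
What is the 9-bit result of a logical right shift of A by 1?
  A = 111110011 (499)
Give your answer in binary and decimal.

Logical shift right by 1: drop the bottom 1 bit(s), prepend 1 zero(s) on the left.
  111110011  ->  keep [11111001], discard [1], prepend 0
= 011111001

Answer: 011111001 (249)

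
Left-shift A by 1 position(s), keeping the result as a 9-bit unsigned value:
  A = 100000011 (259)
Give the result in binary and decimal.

Shift left by 1: drop the top 1 bit(s), append 1 zero(s) on the right.
  100000011  ->  discard [1], keep [00000011], append 0
= 000000110

Answer: 000000110 (6)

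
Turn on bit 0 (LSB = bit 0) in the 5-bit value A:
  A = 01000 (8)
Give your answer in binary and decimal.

Mask = 1 << 0 = 00001
Bit 0 of A is 0, so OR-ing with the mask flips it to 1.
  01000
| 00001
-------
  01001

Answer: 01001 (9)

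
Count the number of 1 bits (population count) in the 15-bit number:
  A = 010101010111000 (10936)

010101010111000
1-bits at positions (from bit 0 = LSB): 3, 4, 5, 7, 9, 11, 13
Count = 7

Answer: 7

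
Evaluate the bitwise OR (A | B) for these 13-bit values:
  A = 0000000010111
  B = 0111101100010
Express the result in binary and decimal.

Apply | to each column (1 where either bit is 1):
  0000000010111
| 0111101100010
---------------
  0111101110111

Answer: 0111101110111 (3959)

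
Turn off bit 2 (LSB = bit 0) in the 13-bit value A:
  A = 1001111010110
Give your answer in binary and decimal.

Mask = ~(1 << 2) = 1111111111011
Bit 2 of A is 1, so AND-ing with the mask clears it to 0.
  1001111010110
& 1111111111011
---------------
  1001111010010

Answer: 1001111010010 (5074)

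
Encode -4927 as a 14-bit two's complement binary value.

1. Binary of +4927:  01001100111111
2. Invert bits:     10110011000000
3. Add 1:           10110011000001

Answer: 10110011000001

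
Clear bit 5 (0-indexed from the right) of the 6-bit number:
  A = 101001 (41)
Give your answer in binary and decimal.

Mask = ~(1 << 5) = 011111
Bit 5 of A is 1, so AND-ing with the mask clears it to 0.
  101001
& 011111
--------
  001001

Answer: 001001 (9)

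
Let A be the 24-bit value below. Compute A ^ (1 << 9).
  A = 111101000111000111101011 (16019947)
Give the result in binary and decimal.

Mask = 1 << 9 = 000000000000001000000000
Bit 9 of A is 0; XOR with the mask flips it to 1.
  111101000111000111101011
^ 000000000000001000000000
--------------------------
  111101000111001111101011

Answer: 111101000111001111101011 (16020459)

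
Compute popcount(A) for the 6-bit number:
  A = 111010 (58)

111010
1-bits at positions (from bit 0 = LSB): 1, 3, 4, 5
Count = 4

Answer: 4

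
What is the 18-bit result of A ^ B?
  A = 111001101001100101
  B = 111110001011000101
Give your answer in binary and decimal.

Apply ^ to each column (1 where bits differ):
  111001101001100101
^ 111110001011000101
--------------------
  000111100010100000

Answer: 000111100010100000 (30880)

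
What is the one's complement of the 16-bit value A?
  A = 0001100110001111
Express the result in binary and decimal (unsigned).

Flip each bit (0->1, 1->0):
  0001100110001111
  1110011001110000

Answer: 1110011001110000 (58992)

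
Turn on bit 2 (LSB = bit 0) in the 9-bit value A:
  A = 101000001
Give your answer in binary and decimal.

Mask = 1 << 2 = 000000100
Bit 2 of A is 0, so OR-ing with the mask flips it to 1.
  101000001
| 000000100
-----------
  101000101

Answer: 101000101 (325)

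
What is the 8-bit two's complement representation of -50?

1. Binary of +50:  00110010
2. Invert bits:     11001101
3. Add 1:           11001110

Answer: 11001110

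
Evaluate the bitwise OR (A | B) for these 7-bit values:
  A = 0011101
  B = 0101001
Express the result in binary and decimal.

Apply | to each column (1 where either bit is 1):
  0011101
| 0101001
---------
  0111101

Answer: 0111101 (61)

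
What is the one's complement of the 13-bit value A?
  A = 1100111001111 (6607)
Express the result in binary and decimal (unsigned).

Flip each bit (0->1, 1->0):
  1100111001111
  0011000110000

Answer: 0011000110000 (1584)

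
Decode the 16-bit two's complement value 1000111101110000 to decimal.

MSB is 1, so the value is negative. Find the magnitude:
1. Invert bits:  0111000010001111
2. Add 1:        0111000010010000  = 28816
3. Apply sign:   -28816

Answer: -28816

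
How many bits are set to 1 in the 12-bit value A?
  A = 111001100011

111001100011
1-bits at positions (from bit 0 = LSB): 0, 1, 5, 6, 9, 10, 11
Count = 7

Answer: 7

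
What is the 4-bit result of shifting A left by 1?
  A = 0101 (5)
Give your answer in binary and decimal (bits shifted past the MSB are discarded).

Shift left by 1: drop the top 1 bit(s), append 1 zero(s) on the right.
  0101  ->  discard [0], keep [101], append 0
= 1010

Answer: 1010 (10)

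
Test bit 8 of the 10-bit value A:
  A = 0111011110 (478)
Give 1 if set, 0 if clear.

Bit 8 is the 9th from the right.
  0111011110
   ^
That bit is 1.

Answer: 1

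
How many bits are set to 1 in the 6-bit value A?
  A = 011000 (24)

011000
1-bits at positions (from bit 0 = LSB): 3, 4
Count = 2

Answer: 2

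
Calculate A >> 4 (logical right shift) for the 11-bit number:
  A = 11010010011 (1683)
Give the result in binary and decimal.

Logical shift right by 4: drop the bottom 4 bit(s), prepend 4 zero(s) on the left.
  11010010011  ->  keep [1101001], discard [0011], prepend 0000
= 00001101001

Answer: 00001101001 (105)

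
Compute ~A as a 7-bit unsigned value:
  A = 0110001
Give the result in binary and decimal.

Flip each bit (0->1, 1->0):
  0110001
  1001110

Answer: 1001110 (78)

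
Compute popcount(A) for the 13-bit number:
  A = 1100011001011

1100011001011
1-bits at positions (from bit 0 = LSB): 0, 1, 3, 6, 7, 11, 12
Count = 7

Answer: 7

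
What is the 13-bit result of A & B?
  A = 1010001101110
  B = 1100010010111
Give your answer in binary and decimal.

Apply & to each column (1 only where both bits are 1):
  1010001101110
& 1100010010111
---------------
  1000000000110

Answer: 1000000000110 (4102)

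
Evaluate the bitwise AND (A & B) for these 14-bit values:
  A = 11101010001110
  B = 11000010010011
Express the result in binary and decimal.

Apply & to each column (1 only where both bits are 1):
  11101010001110
& 11000010010011
----------------
  11000010000010

Answer: 11000010000010 (12418)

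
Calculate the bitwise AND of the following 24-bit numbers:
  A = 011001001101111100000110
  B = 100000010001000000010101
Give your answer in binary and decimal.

Apply & to each column (1 only where both bits are 1):
  011001001101111100000110
& 100000010001000000010101
--------------------------
  000000000001000000000100

Answer: 000000000001000000000100 (4100)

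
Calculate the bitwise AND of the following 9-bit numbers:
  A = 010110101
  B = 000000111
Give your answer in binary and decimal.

Apply & to each column (1 only where both bits are 1):
  010110101
& 000000111
-----------
  000000101

Answer: 000000101 (5)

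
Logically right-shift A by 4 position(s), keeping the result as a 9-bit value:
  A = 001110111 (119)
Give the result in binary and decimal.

Logical shift right by 4: drop the bottom 4 bit(s), prepend 4 zero(s) on the left.
  001110111  ->  keep [00111], discard [0111], prepend 0000
= 000000111

Answer: 000000111 (7)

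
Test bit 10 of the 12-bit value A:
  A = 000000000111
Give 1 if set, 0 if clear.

Bit 10 is the 11th from the right.
  000000000111
   ^
That bit is 0.

Answer: 0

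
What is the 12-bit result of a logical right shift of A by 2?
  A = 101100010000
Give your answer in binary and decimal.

Logical shift right by 2: drop the bottom 2 bit(s), prepend 2 zero(s) on the left.
  101100010000  ->  keep [1011000100], discard [00], prepend 00
= 001011000100

Answer: 001011000100 (708)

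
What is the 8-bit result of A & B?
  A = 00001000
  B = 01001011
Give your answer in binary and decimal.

Apply & to each column (1 only where both bits are 1):
  00001000
& 01001011
----------
  00001000

Answer: 00001000 (8)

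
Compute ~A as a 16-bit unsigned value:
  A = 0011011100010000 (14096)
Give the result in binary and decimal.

Flip each bit (0->1, 1->0):
  0011011100010000
  1100100011101111

Answer: 1100100011101111 (51439)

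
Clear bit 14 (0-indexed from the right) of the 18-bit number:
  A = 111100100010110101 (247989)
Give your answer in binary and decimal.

Mask = ~(1 << 14) = 111011111111111111
Bit 14 of A is 1, so AND-ing with the mask clears it to 0.
  111100100010110101
& 111011111111111111
--------------------
  111000100010110101

Answer: 111000100010110101 (231605)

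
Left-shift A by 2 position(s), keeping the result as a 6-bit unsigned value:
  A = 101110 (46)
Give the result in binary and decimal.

Shift left by 2: drop the top 2 bit(s), append 2 zero(s) on the right.
  101110  ->  discard [10], keep [1110], append 00
= 111000

Answer: 111000 (56)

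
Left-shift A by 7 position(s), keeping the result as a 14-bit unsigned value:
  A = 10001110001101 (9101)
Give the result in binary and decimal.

Shift left by 7: drop the top 7 bit(s), append 7 zero(s) on the right.
  10001110001101  ->  discard [1000111], keep [0001101], append 0000000
= 00011010000000

Answer: 00011010000000 (1664)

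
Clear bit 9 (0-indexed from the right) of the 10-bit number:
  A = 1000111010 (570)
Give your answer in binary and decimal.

Mask = ~(1 << 9) = 0111111111
Bit 9 of A is 1, so AND-ing with the mask clears it to 0.
  1000111010
& 0111111111
------------
  0000111010

Answer: 0000111010 (58)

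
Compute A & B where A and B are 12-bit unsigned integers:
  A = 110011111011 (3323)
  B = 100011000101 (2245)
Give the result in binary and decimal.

Apply & to each column (1 only where both bits are 1):
  110011111011
& 100011000101
--------------
  100011000001

Answer: 100011000001 (2241)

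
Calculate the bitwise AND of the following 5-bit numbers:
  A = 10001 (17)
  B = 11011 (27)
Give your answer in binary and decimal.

Apply & to each column (1 only where both bits are 1):
  10001
& 11011
-------
  10001

Answer: 10001 (17)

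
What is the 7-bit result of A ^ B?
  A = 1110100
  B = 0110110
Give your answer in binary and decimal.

Apply ^ to each column (1 where bits differ):
  1110100
^ 0110110
---------
  1000010

Answer: 1000010 (66)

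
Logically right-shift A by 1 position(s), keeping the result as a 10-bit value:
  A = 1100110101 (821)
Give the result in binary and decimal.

Logical shift right by 1: drop the bottom 1 bit(s), prepend 1 zero(s) on the left.
  1100110101  ->  keep [110011010], discard [1], prepend 0
= 0110011010

Answer: 0110011010 (410)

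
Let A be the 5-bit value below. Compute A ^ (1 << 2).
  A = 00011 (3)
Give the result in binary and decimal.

Mask = 1 << 2 = 00100
Bit 2 of A is 0; XOR with the mask flips it to 1.
  00011
^ 00100
-------
  00111

Answer: 00111 (7)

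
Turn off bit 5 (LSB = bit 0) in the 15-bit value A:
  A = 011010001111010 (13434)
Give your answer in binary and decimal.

Mask = ~(1 << 5) = 111111111011111
Bit 5 of A is 1, so AND-ing with the mask clears it to 0.
  011010001111010
& 111111111011111
-----------------
  011010001011010

Answer: 011010001011010 (13402)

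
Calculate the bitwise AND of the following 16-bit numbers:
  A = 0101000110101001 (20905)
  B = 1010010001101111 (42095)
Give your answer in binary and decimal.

Apply & to each column (1 only where both bits are 1):
  0101000110101001
& 1010010001101111
------------------
  0000000000101001

Answer: 0000000000101001 (41)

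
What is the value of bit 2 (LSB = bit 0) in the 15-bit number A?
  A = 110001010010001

Bit 2 is the 3rd from the right.
  110001010010001
              ^
That bit is 0.

Answer: 0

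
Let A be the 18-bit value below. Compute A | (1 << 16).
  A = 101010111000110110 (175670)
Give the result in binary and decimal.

Mask = 1 << 16 = 010000000000000000
Bit 16 of A is 0, so OR-ing with the mask flips it to 1.
  101010111000110110
| 010000000000000000
--------------------
  111010111000110110

Answer: 111010111000110110 (241206)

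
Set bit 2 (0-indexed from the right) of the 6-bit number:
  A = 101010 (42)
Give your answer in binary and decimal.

Mask = 1 << 2 = 000100
Bit 2 of A is 0, so OR-ing with the mask flips it to 1.
  101010
| 000100
--------
  101110

Answer: 101110 (46)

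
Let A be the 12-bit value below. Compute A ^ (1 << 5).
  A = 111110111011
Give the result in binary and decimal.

Mask = 1 << 5 = 000000100000
Bit 5 of A is 1; XOR with the mask flips it to 0.
  111110111011
^ 000000100000
--------------
  111110011011

Answer: 111110011011 (3995)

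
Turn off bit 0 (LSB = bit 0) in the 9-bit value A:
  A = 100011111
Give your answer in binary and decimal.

Mask = ~(1 << 0) = 111111110
Bit 0 of A is 1, so AND-ing with the mask clears it to 0.
  100011111
& 111111110
-----------
  100011110

Answer: 100011110 (286)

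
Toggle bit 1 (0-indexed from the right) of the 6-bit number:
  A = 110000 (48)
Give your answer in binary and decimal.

Mask = 1 << 1 = 000010
Bit 1 of A is 0; XOR with the mask flips it to 1.
  110000
^ 000010
--------
  110010

Answer: 110010 (50)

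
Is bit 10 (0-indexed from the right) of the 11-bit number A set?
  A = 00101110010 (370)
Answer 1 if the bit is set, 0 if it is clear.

Bit 10 is the 11th from the right.
  00101110010
  ^
That bit is 0.

Answer: 0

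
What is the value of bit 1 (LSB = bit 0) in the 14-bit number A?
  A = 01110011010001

Bit 1 is the 2nd from the right.
  01110011010001
              ^
That bit is 0.

Answer: 0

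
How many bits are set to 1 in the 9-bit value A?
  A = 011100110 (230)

011100110
1-bits at positions (from bit 0 = LSB): 1, 2, 5, 6, 7
Count = 5

Answer: 5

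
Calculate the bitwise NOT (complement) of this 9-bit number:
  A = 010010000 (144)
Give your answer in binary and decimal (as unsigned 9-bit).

Flip each bit (0->1, 1->0):
  010010000
  101101111

Answer: 101101111 (367)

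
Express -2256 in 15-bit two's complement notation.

1. Binary of +2256:  000100011010000
2. Invert bits:     111011100101111
3. Add 1:           111011100110000

Answer: 111011100110000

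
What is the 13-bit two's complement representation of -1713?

1. Binary of +1713:  0011010110001
2. Invert bits:     1100101001110
3. Add 1:           1100101001111

Answer: 1100101001111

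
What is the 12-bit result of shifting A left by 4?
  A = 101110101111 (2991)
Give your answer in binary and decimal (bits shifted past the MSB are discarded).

Shift left by 4: drop the top 4 bit(s), append 4 zero(s) on the right.
  101110101111  ->  discard [1011], keep [10101111], append 0000
= 101011110000

Answer: 101011110000 (2800)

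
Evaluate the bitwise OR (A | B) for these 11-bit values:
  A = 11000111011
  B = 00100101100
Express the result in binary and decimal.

Apply | to each column (1 where either bit is 1):
  11000111011
| 00100101100
-------------
  11100111111

Answer: 11100111111 (1855)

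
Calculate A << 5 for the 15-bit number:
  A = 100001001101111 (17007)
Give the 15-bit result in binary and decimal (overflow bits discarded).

Shift left by 5: drop the top 5 bit(s), append 5 zero(s) on the right.
  100001001101111  ->  discard [10000], keep [1001101111], append 00000
= 100110111100000

Answer: 100110111100000 (19936)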